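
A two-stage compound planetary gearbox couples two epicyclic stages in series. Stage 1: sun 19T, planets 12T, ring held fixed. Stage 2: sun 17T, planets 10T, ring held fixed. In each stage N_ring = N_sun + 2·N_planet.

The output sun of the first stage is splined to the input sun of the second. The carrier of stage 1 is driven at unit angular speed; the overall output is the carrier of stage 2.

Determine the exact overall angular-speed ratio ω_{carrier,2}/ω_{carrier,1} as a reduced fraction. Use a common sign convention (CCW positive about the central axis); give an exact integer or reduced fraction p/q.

527/513

Stage 1: N_ring = 19 + 2·12 = 43
Stage 1: 19(ω_s−ω_c) = −43(ω_r−ω_c),  ω_r=0, ω_c=1
Stage 1: ω_s = 1 − (43/19)(0−1) = 62/19
  ⇒ ω_s¹/ω_c¹ = 62/19
Stage 2: N_ring = 17 + 2·10 = 37
Stage 2: 17(ω_s−ω_c) = −37(ω_r−ω_c),  ω_r=0, ω_s=1
Stage 2: 17(1−ω_c) = −37(0−ω_c)  ⇒  54ω_c = 17  ⇒  ω_c = 17/54
  ⇒ ω_c²/ω_s² = 17/54
Coupling ω_s² = ω_s¹ ⇒ overall = 62/19 × 17/54 = 527/513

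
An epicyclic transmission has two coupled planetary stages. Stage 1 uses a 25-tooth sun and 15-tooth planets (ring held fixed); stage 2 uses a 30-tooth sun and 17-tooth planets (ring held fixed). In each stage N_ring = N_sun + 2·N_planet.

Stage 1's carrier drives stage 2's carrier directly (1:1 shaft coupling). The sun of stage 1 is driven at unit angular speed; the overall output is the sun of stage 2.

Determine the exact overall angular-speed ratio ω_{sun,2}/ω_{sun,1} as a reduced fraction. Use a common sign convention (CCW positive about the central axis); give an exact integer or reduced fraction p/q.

Stage 1: N_ring = 25 + 2·15 = 55
Stage 1: 25(ω_s−ω_c) = −55(ω_r−ω_c),  ω_r=0, ω_s=1
Stage 1: 25(1−ω_c) = −55(0−ω_c)  ⇒  80ω_c = 25  ⇒  ω_c = 5/16
  ⇒ ω_c¹/ω_s¹ = 5/16
Stage 2: N_ring = 30 + 2·17 = 64
Stage 2: 30(ω_s−ω_c) = −64(ω_r−ω_c),  ω_r=0, ω_c=1
Stage 2: ω_s = 1 − (64/30)(0−1) = 47/15
  ⇒ ω_s²/ω_c² = 47/15
Coupling ω_c² = ω_c¹ ⇒ overall = 5/16 × 47/15 = 47/48

47/48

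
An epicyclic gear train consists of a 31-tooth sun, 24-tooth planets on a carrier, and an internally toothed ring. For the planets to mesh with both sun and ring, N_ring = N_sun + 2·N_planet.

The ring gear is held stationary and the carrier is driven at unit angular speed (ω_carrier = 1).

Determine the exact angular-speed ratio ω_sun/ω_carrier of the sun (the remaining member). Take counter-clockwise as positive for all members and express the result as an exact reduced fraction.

N_ring = 31 + 2·24 = 79
31(ω_s−ω_c) = −79(ω_r−ω_c),  ω_r=0, ω_c=1
ω_s = 1 − (79/31)(0−1) = 110/31
ω_s/ω_c = 110/31

110/31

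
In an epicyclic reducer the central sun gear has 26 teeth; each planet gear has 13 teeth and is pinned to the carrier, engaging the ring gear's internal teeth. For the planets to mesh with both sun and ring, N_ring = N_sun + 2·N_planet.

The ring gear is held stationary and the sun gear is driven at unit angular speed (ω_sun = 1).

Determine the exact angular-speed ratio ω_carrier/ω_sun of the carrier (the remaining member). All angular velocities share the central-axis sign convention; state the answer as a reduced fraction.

1/3

N_ring = 26 + 2·13 = 52
26(ω_s−ω_c) = −52(ω_r−ω_c),  ω_r=0, ω_s=1
26(1−ω_c) = −52(0−ω_c)  ⇒  78ω_c = 26  ⇒  ω_c = 1/3
ω_c/ω_s = 1/3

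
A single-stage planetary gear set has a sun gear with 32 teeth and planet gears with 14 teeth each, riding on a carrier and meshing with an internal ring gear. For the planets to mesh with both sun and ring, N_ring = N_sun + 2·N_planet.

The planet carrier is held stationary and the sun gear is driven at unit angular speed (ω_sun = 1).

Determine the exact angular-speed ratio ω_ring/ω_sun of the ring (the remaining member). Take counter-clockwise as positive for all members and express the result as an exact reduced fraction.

N_ring = 32 + 2·14 = 60
32(ω_s−ω_c) = −60(ω_r−ω_c),  ω_c=0, ω_s=1
ω_r = 0 − (32/60)(1−0) = -8/15
ω_r/ω_s = -8/15

-8/15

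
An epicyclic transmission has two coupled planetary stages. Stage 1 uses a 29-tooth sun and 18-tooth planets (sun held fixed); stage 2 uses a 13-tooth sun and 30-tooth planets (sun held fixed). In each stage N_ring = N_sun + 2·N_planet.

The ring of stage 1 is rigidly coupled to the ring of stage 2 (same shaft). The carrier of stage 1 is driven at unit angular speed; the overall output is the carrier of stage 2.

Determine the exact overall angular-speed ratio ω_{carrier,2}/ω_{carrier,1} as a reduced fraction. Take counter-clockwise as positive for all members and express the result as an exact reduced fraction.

Stage 1: N_ring = 29 + 2·18 = 65
Stage 1: 29(ω_s−ω_c) = −65(ω_r−ω_c),  ω_s=0, ω_c=1
Stage 1: ω_r = 1 − (29/65)(0−1) = 94/65
  ⇒ ω_r¹/ω_c¹ = 94/65
Stage 2: N_ring = 13 + 2·30 = 73
Stage 2: 13(ω_s−ω_c) = −73(ω_r−ω_c),  ω_s=0, ω_r=1
Stage 2: 13(0−ω_c) = −73(1−ω_c)  ⇒  86ω_c = 73  ⇒  ω_c = 73/86
  ⇒ ω_c²/ω_r² = 73/86
Coupling ω_r² = ω_r¹ ⇒ overall = 94/65 × 73/86 = 3431/2795

3431/2795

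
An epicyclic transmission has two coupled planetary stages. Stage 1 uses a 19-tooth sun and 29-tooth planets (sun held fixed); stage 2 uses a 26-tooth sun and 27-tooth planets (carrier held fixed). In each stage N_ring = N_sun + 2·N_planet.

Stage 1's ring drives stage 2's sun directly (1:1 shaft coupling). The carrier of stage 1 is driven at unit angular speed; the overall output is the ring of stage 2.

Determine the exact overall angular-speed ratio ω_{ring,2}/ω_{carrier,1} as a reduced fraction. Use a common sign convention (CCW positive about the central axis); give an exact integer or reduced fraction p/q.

Stage 1: N_ring = 19 + 2·29 = 77
Stage 1: 19(ω_s−ω_c) = −77(ω_r−ω_c),  ω_s=0, ω_c=1
Stage 1: ω_r = 1 − (19/77)(0−1) = 96/77
  ⇒ ω_r¹/ω_c¹ = 96/77
Stage 2: N_ring = 26 + 2·27 = 80
Stage 2: 26(ω_s−ω_c) = −80(ω_r−ω_c),  ω_c=0, ω_s=1
Stage 2: ω_r = 0 − (26/80)(1−0) = -13/40
  ⇒ ω_r²/ω_s² = -13/40
Coupling ω_s² = ω_r¹ ⇒ overall = 96/77 × -13/40 = -156/385

-156/385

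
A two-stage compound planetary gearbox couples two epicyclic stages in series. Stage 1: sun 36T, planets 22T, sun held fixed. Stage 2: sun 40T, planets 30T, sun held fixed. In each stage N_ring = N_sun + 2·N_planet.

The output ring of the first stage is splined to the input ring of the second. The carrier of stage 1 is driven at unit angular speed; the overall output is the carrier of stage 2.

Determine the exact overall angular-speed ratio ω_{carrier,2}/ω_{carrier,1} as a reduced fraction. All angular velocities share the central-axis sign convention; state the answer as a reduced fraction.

29/28

Stage 1: N_ring = 36 + 2·22 = 80
Stage 1: 36(ω_s−ω_c) = −80(ω_r−ω_c),  ω_s=0, ω_c=1
Stage 1: ω_r = 1 − (36/80)(0−1) = 29/20
  ⇒ ω_r¹/ω_c¹ = 29/20
Stage 2: N_ring = 40 + 2·30 = 100
Stage 2: 40(ω_s−ω_c) = −100(ω_r−ω_c),  ω_s=0, ω_r=1
Stage 2: 40(0−ω_c) = −100(1−ω_c)  ⇒  140ω_c = 100  ⇒  ω_c = 5/7
  ⇒ ω_c²/ω_r² = 5/7
Coupling ω_r² = ω_r¹ ⇒ overall = 29/20 × 5/7 = 29/28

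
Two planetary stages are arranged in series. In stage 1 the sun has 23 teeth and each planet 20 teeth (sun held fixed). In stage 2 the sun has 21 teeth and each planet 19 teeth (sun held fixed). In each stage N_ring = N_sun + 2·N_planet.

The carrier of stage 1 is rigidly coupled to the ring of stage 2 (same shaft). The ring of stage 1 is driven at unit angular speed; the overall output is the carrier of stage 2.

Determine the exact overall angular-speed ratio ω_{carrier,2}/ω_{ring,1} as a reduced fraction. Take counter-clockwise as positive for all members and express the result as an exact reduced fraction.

3717/6880

Stage 1: N_ring = 23 + 2·20 = 63
Stage 1: 23(ω_s−ω_c) = −63(ω_r−ω_c),  ω_s=0, ω_r=1
Stage 1: 23(0−ω_c) = −63(1−ω_c)  ⇒  86ω_c = 63  ⇒  ω_c = 63/86
  ⇒ ω_c¹/ω_r¹ = 63/86
Stage 2: N_ring = 21 + 2·19 = 59
Stage 2: 21(ω_s−ω_c) = −59(ω_r−ω_c),  ω_s=0, ω_r=1
Stage 2: 21(0−ω_c) = −59(1−ω_c)  ⇒  80ω_c = 59  ⇒  ω_c = 59/80
  ⇒ ω_c²/ω_r² = 59/80
Coupling ω_r² = ω_c¹ ⇒ overall = 63/86 × 59/80 = 3717/6880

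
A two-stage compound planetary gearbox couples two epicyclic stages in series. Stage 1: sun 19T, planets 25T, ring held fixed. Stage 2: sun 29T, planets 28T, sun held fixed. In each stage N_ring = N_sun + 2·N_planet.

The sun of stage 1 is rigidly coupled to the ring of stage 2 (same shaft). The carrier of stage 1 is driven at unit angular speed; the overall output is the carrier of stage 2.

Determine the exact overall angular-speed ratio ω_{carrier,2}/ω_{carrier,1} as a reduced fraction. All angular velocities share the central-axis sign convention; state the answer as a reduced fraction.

Stage 1: N_ring = 19 + 2·25 = 69
Stage 1: 19(ω_s−ω_c) = −69(ω_r−ω_c),  ω_r=0, ω_c=1
Stage 1: ω_s = 1 − (69/19)(0−1) = 88/19
  ⇒ ω_s¹/ω_c¹ = 88/19
Stage 2: N_ring = 29 + 2·28 = 85
Stage 2: 29(ω_s−ω_c) = −85(ω_r−ω_c),  ω_s=0, ω_r=1
Stage 2: 29(0−ω_c) = −85(1−ω_c)  ⇒  114ω_c = 85  ⇒  ω_c = 85/114
  ⇒ ω_c²/ω_r² = 85/114
Coupling ω_r² = ω_s¹ ⇒ overall = 88/19 × 85/114 = 3740/1083

3740/1083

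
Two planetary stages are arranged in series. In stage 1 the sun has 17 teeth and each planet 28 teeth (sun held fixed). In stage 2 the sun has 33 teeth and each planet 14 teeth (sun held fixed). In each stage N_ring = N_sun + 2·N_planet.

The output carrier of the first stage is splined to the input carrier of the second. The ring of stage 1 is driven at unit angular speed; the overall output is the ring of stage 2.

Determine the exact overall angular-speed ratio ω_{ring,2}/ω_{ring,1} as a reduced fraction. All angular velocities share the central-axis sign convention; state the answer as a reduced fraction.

Stage 1: N_ring = 17 + 2·28 = 73
Stage 1: 17(ω_s−ω_c) = −73(ω_r−ω_c),  ω_s=0, ω_r=1
Stage 1: 17(0−ω_c) = −73(1−ω_c)  ⇒  90ω_c = 73  ⇒  ω_c = 73/90
  ⇒ ω_c¹/ω_r¹ = 73/90
Stage 2: N_ring = 33 + 2·14 = 61
Stage 2: 33(ω_s−ω_c) = −61(ω_r−ω_c),  ω_s=0, ω_c=1
Stage 2: ω_r = 1 − (33/61)(0−1) = 94/61
  ⇒ ω_r²/ω_c² = 94/61
Coupling ω_c² = ω_c¹ ⇒ overall = 73/90 × 94/61 = 3431/2745

3431/2745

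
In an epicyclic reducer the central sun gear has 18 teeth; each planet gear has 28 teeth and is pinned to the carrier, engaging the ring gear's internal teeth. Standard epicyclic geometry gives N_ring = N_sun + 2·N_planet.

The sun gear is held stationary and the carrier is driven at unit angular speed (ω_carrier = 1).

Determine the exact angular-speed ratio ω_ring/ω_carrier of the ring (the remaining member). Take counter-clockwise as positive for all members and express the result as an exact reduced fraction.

46/37

N_ring = 18 + 2·28 = 74
18(ω_s−ω_c) = −74(ω_r−ω_c),  ω_s=0, ω_c=1
ω_r = 1 − (18/74)(0−1) = 46/37
ω_r/ω_c = 46/37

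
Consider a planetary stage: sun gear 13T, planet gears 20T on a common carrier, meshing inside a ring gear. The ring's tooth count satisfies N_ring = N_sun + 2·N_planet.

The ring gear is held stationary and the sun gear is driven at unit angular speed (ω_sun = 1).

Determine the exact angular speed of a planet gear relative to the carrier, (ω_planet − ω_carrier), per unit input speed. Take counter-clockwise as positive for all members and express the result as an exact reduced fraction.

-689/1320

N_ring = 13 + 2·20 = 53
13(ω_s−ω_c) = −53(ω_r−ω_c),  ω_r=0, ω_s=1
13(1−ω_c) = −53(0−ω_c)  ⇒  66ω_c = 13  ⇒  ω_c = 13/66
sun–planet: 13·(1−13/66) = −20·(ω_p−ω_c)  ⇒  ω_p−ω_c = −(13/20)·(53/66) = -689/1320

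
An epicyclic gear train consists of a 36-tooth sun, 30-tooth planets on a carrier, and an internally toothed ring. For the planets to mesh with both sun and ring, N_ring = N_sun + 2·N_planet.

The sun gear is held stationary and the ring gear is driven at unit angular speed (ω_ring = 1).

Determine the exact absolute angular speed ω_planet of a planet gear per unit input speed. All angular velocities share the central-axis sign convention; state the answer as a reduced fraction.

8/5

N_ring = 36 + 2·30 = 96
36(ω_s−ω_c) = −96(ω_r−ω_c),  ω_s=0, ω_r=1
36(0−ω_c) = −96(1−ω_c)  ⇒  132ω_c = 96  ⇒  ω_c = 8/11
sun–planet: 36·(0−8/11) = −30·(ω_p−ω_c)  ⇒  ω_p−ω_c = −(36/30)·(-8/11) = 48/55
ω_p = 8/11 + 48/55 = 8/5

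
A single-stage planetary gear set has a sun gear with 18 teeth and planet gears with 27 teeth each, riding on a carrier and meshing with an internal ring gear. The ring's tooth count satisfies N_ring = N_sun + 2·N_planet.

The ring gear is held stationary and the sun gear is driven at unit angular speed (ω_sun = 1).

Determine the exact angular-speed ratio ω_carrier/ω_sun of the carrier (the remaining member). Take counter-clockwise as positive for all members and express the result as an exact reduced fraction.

1/5

N_ring = 18 + 2·27 = 72
18(ω_s−ω_c) = −72(ω_r−ω_c),  ω_r=0, ω_s=1
18(1−ω_c) = −72(0−ω_c)  ⇒  90ω_c = 18  ⇒  ω_c = 1/5
ω_c/ω_s = 1/5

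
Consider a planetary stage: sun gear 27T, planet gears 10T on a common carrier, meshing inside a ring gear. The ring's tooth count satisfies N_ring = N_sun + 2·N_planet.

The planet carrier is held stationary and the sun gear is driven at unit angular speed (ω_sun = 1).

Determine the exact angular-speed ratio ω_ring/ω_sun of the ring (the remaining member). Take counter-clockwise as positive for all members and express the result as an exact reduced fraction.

N_ring = 27 + 2·10 = 47
27(ω_s−ω_c) = −47(ω_r−ω_c),  ω_c=0, ω_s=1
ω_r = 0 − (27/47)(1−0) = -27/47
ω_r/ω_s = -27/47

-27/47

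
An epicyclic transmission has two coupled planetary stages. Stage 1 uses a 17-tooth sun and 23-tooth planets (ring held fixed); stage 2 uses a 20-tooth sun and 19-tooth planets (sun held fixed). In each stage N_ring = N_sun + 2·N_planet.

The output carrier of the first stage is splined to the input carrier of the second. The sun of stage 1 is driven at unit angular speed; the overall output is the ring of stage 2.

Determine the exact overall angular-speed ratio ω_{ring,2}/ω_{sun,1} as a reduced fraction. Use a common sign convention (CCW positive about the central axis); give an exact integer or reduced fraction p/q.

663/2320

Stage 1: N_ring = 17 + 2·23 = 63
Stage 1: 17(ω_s−ω_c) = −63(ω_r−ω_c),  ω_r=0, ω_s=1
Stage 1: 17(1−ω_c) = −63(0−ω_c)  ⇒  80ω_c = 17  ⇒  ω_c = 17/80
  ⇒ ω_c¹/ω_s¹ = 17/80
Stage 2: N_ring = 20 + 2·19 = 58
Stage 2: 20(ω_s−ω_c) = −58(ω_r−ω_c),  ω_s=0, ω_c=1
Stage 2: ω_r = 1 − (20/58)(0−1) = 39/29
  ⇒ ω_r²/ω_c² = 39/29
Coupling ω_c² = ω_c¹ ⇒ overall = 17/80 × 39/29 = 663/2320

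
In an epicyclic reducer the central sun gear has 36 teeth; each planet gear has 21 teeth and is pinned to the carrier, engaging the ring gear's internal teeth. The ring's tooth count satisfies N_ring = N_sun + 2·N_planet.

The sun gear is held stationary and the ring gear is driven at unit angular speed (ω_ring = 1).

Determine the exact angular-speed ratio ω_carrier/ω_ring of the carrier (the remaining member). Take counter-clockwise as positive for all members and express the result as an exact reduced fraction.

N_ring = 36 + 2·21 = 78
36(ω_s−ω_c) = −78(ω_r−ω_c),  ω_s=0, ω_r=1
36(0−ω_c) = −78(1−ω_c)  ⇒  114ω_c = 78  ⇒  ω_c = 13/19
ω_c/ω_r = 13/19

13/19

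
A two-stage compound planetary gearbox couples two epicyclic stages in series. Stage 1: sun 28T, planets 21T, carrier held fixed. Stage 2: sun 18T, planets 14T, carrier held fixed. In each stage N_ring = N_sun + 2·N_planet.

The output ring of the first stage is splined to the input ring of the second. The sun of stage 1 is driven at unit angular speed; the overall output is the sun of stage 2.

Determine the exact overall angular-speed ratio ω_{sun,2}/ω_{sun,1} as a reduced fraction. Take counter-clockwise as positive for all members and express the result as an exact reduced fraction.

Stage 1: N_ring = 28 + 2·21 = 70
Stage 1: 28(ω_s−ω_c) = −70(ω_r−ω_c),  ω_c=0, ω_s=1
Stage 1: ω_r = 0 − (28/70)(1−0) = -2/5
  ⇒ ω_r¹/ω_s¹ = -2/5
Stage 2: N_ring = 18 + 2·14 = 46
Stage 2: 18(ω_s−ω_c) = −46(ω_r−ω_c),  ω_c=0, ω_r=1
Stage 2: ω_s = 0 − (46/18)(1−0) = -23/9
  ⇒ ω_s²/ω_r² = -23/9
Coupling ω_r² = ω_r¹ ⇒ overall = -2/5 × -23/9 = 46/45

46/45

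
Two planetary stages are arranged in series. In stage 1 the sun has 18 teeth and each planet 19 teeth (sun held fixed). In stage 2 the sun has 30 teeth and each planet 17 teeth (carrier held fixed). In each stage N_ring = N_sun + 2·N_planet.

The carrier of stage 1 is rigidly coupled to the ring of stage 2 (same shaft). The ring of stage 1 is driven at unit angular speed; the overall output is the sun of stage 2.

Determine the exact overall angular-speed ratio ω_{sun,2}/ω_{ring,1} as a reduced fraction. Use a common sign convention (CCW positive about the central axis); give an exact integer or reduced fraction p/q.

-896/555

Stage 1: N_ring = 18 + 2·19 = 56
Stage 1: 18(ω_s−ω_c) = −56(ω_r−ω_c),  ω_s=0, ω_r=1
Stage 1: 18(0−ω_c) = −56(1−ω_c)  ⇒  74ω_c = 56  ⇒  ω_c = 28/37
  ⇒ ω_c¹/ω_r¹ = 28/37
Stage 2: N_ring = 30 + 2·17 = 64
Stage 2: 30(ω_s−ω_c) = −64(ω_r−ω_c),  ω_c=0, ω_r=1
Stage 2: ω_s = 0 − (64/30)(1−0) = -32/15
  ⇒ ω_s²/ω_r² = -32/15
Coupling ω_r² = ω_c¹ ⇒ overall = 28/37 × -32/15 = -896/555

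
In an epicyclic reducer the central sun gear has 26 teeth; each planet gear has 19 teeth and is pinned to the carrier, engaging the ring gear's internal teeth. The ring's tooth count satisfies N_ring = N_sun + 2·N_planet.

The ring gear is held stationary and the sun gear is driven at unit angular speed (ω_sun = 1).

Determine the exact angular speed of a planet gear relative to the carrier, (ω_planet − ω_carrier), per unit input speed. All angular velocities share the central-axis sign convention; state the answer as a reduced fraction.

-832/855

N_ring = 26 + 2·19 = 64
26(ω_s−ω_c) = −64(ω_r−ω_c),  ω_r=0, ω_s=1
26(1−ω_c) = −64(0−ω_c)  ⇒  90ω_c = 26  ⇒  ω_c = 13/45
sun–planet: 26·(1−13/45) = −19·(ω_p−ω_c)  ⇒  ω_p−ω_c = −(26/19)·(32/45) = -832/855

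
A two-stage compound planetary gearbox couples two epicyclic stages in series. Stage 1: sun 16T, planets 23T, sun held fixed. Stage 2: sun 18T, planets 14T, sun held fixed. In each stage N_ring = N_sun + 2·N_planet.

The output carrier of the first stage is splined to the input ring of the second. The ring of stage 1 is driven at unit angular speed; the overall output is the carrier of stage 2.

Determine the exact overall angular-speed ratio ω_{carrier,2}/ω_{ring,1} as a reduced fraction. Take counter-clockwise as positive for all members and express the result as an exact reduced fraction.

713/1248

Stage 1: N_ring = 16 + 2·23 = 62
Stage 1: 16(ω_s−ω_c) = −62(ω_r−ω_c),  ω_s=0, ω_r=1
Stage 1: 16(0−ω_c) = −62(1−ω_c)  ⇒  78ω_c = 62  ⇒  ω_c = 31/39
  ⇒ ω_c¹/ω_r¹ = 31/39
Stage 2: N_ring = 18 + 2·14 = 46
Stage 2: 18(ω_s−ω_c) = −46(ω_r−ω_c),  ω_s=0, ω_r=1
Stage 2: 18(0−ω_c) = −46(1−ω_c)  ⇒  64ω_c = 46  ⇒  ω_c = 23/32
  ⇒ ω_c²/ω_r² = 23/32
Coupling ω_r² = ω_c¹ ⇒ overall = 31/39 × 23/32 = 713/1248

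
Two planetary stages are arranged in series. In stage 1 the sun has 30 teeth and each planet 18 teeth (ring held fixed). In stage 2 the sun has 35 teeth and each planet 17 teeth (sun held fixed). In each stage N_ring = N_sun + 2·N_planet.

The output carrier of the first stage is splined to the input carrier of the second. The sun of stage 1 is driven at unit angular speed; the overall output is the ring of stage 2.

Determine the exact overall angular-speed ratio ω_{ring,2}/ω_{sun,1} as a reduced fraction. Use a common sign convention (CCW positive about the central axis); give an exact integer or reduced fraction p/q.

65/138

Stage 1: N_ring = 30 + 2·18 = 66
Stage 1: 30(ω_s−ω_c) = −66(ω_r−ω_c),  ω_r=0, ω_s=1
Stage 1: 30(1−ω_c) = −66(0−ω_c)  ⇒  96ω_c = 30  ⇒  ω_c = 5/16
  ⇒ ω_c¹/ω_s¹ = 5/16
Stage 2: N_ring = 35 + 2·17 = 69
Stage 2: 35(ω_s−ω_c) = −69(ω_r−ω_c),  ω_s=0, ω_c=1
Stage 2: ω_r = 1 − (35/69)(0−1) = 104/69
  ⇒ ω_r²/ω_c² = 104/69
Coupling ω_c² = ω_c¹ ⇒ overall = 5/16 × 104/69 = 65/138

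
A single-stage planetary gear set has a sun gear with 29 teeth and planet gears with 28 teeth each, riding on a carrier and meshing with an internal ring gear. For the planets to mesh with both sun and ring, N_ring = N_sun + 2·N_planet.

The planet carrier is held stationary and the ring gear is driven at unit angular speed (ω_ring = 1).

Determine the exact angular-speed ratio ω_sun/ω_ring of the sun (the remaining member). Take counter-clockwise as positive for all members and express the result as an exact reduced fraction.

N_ring = 29 + 2·28 = 85
29(ω_s−ω_c) = −85(ω_r−ω_c),  ω_c=0, ω_r=1
ω_s = 0 − (85/29)(1−0) = -85/29
ω_s/ω_r = -85/29

-85/29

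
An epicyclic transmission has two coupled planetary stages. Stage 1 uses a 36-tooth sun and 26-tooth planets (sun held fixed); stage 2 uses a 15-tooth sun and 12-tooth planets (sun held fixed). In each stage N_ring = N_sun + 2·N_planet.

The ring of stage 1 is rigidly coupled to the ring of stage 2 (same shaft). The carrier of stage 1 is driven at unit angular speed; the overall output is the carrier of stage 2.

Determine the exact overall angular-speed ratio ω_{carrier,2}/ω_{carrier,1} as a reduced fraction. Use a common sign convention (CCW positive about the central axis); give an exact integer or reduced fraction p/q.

Stage 1: N_ring = 36 + 2·26 = 88
Stage 1: 36(ω_s−ω_c) = −88(ω_r−ω_c),  ω_s=0, ω_c=1
Stage 1: ω_r = 1 − (36/88)(0−1) = 31/22
  ⇒ ω_r¹/ω_c¹ = 31/22
Stage 2: N_ring = 15 + 2·12 = 39
Stage 2: 15(ω_s−ω_c) = −39(ω_r−ω_c),  ω_s=0, ω_r=1
Stage 2: 15(0−ω_c) = −39(1−ω_c)  ⇒  54ω_c = 39  ⇒  ω_c = 13/18
  ⇒ ω_c²/ω_r² = 13/18
Coupling ω_r² = ω_r¹ ⇒ overall = 31/22 × 13/18 = 403/396

403/396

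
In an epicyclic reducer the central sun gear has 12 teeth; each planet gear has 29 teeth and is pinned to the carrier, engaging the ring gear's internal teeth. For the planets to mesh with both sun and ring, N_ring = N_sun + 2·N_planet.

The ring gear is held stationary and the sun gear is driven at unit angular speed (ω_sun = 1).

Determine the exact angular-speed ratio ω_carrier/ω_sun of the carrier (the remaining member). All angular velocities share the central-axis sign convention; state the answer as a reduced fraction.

6/41

N_ring = 12 + 2·29 = 70
12(ω_s−ω_c) = −70(ω_r−ω_c),  ω_r=0, ω_s=1
12(1−ω_c) = −70(0−ω_c)  ⇒  82ω_c = 12  ⇒  ω_c = 6/41
ω_c/ω_s = 6/41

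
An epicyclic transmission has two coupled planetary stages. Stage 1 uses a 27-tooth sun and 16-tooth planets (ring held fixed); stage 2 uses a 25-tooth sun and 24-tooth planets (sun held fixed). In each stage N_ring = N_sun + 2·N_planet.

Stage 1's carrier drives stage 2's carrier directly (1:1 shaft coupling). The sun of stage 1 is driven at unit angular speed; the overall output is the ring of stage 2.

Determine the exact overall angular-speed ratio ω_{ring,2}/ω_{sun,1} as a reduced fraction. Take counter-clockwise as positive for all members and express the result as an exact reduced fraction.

1323/3139

Stage 1: N_ring = 27 + 2·16 = 59
Stage 1: 27(ω_s−ω_c) = −59(ω_r−ω_c),  ω_r=0, ω_s=1
Stage 1: 27(1−ω_c) = −59(0−ω_c)  ⇒  86ω_c = 27  ⇒  ω_c = 27/86
  ⇒ ω_c¹/ω_s¹ = 27/86
Stage 2: N_ring = 25 + 2·24 = 73
Stage 2: 25(ω_s−ω_c) = −73(ω_r−ω_c),  ω_s=0, ω_c=1
Stage 2: ω_r = 1 − (25/73)(0−1) = 98/73
  ⇒ ω_r²/ω_c² = 98/73
Coupling ω_c² = ω_c¹ ⇒ overall = 27/86 × 98/73 = 1323/3139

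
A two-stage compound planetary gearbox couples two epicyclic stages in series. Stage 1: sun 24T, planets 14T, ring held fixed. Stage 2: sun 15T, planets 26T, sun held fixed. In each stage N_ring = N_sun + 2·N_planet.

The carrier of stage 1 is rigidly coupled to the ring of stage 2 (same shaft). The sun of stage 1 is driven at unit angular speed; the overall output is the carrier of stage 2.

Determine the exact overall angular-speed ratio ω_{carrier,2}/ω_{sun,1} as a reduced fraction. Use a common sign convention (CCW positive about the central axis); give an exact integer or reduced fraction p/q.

201/779

Stage 1: N_ring = 24 + 2·14 = 52
Stage 1: 24(ω_s−ω_c) = −52(ω_r−ω_c),  ω_r=0, ω_s=1
Stage 1: 24(1−ω_c) = −52(0−ω_c)  ⇒  76ω_c = 24  ⇒  ω_c = 6/19
  ⇒ ω_c¹/ω_s¹ = 6/19
Stage 2: N_ring = 15 + 2·26 = 67
Stage 2: 15(ω_s−ω_c) = −67(ω_r−ω_c),  ω_s=0, ω_r=1
Stage 2: 15(0−ω_c) = −67(1−ω_c)  ⇒  82ω_c = 67  ⇒  ω_c = 67/82
  ⇒ ω_c²/ω_r² = 67/82
Coupling ω_r² = ω_c¹ ⇒ overall = 6/19 × 67/82 = 201/779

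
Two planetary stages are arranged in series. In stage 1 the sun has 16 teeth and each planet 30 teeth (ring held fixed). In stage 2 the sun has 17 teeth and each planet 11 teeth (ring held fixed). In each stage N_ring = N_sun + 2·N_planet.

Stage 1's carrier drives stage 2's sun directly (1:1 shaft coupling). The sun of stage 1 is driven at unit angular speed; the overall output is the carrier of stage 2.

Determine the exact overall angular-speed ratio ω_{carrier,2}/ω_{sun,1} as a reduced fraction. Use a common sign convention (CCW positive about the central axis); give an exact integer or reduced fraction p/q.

17/322

Stage 1: N_ring = 16 + 2·30 = 76
Stage 1: 16(ω_s−ω_c) = −76(ω_r−ω_c),  ω_r=0, ω_s=1
Stage 1: 16(1−ω_c) = −76(0−ω_c)  ⇒  92ω_c = 16  ⇒  ω_c = 4/23
  ⇒ ω_c¹/ω_s¹ = 4/23
Stage 2: N_ring = 17 + 2·11 = 39
Stage 2: 17(ω_s−ω_c) = −39(ω_r−ω_c),  ω_r=0, ω_s=1
Stage 2: 17(1−ω_c) = −39(0−ω_c)  ⇒  56ω_c = 17  ⇒  ω_c = 17/56
  ⇒ ω_c²/ω_s² = 17/56
Coupling ω_s² = ω_c¹ ⇒ overall = 4/23 × 17/56 = 17/322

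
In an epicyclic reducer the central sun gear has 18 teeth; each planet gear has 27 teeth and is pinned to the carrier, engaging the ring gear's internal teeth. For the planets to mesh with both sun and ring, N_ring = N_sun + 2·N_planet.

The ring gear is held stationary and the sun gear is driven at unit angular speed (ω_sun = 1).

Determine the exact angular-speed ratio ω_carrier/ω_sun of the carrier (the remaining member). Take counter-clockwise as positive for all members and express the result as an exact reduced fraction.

1/5

N_ring = 18 + 2·27 = 72
18(ω_s−ω_c) = −72(ω_r−ω_c),  ω_r=0, ω_s=1
18(1−ω_c) = −72(0−ω_c)  ⇒  90ω_c = 18  ⇒  ω_c = 1/5
ω_c/ω_s = 1/5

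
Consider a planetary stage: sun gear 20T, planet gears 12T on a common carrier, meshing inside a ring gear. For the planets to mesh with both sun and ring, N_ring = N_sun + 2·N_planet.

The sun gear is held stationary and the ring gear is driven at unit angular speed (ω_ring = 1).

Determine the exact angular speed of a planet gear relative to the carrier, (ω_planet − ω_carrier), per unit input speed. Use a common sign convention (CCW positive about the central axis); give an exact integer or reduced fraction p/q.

55/48

N_ring = 20 + 2·12 = 44
20(ω_s−ω_c) = −44(ω_r−ω_c),  ω_s=0, ω_r=1
20(0−ω_c) = −44(1−ω_c)  ⇒  64ω_c = 44  ⇒  ω_c = 11/16
sun–planet: 20·(0−11/16) = −12·(ω_p−ω_c)  ⇒  ω_p−ω_c = −(20/12)·(-11/16) = 55/48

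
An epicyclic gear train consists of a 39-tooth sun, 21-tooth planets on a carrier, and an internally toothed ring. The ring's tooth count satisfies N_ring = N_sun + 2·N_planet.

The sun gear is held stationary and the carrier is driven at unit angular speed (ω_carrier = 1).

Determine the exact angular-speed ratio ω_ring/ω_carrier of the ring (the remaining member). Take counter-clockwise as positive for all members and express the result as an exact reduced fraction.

N_ring = 39 + 2·21 = 81
39(ω_s−ω_c) = −81(ω_r−ω_c),  ω_s=0, ω_c=1
ω_r = 1 − (39/81)(0−1) = 40/27
ω_r/ω_c = 40/27

40/27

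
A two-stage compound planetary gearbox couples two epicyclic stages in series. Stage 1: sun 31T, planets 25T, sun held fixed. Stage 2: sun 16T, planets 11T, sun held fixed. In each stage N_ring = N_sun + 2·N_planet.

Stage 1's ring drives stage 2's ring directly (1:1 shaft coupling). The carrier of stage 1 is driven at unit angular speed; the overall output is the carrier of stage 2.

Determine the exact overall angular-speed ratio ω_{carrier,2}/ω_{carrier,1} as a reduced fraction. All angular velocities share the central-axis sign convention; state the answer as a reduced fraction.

Stage 1: N_ring = 31 + 2·25 = 81
Stage 1: 31(ω_s−ω_c) = −81(ω_r−ω_c),  ω_s=0, ω_c=1
Stage 1: ω_r = 1 − (31/81)(0−1) = 112/81
  ⇒ ω_r¹/ω_c¹ = 112/81
Stage 2: N_ring = 16 + 2·11 = 38
Stage 2: 16(ω_s−ω_c) = −38(ω_r−ω_c),  ω_s=0, ω_r=1
Stage 2: 16(0−ω_c) = −38(1−ω_c)  ⇒  54ω_c = 38  ⇒  ω_c = 19/27
  ⇒ ω_c²/ω_r² = 19/27
Coupling ω_r² = ω_r¹ ⇒ overall = 112/81 × 19/27 = 2128/2187

2128/2187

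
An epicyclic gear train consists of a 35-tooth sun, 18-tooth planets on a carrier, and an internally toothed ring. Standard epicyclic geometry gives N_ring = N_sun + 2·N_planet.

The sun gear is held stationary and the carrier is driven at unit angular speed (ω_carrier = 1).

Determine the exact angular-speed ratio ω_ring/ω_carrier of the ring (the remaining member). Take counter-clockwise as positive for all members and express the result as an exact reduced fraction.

106/71

N_ring = 35 + 2·18 = 71
35(ω_s−ω_c) = −71(ω_r−ω_c),  ω_s=0, ω_c=1
ω_r = 1 − (35/71)(0−1) = 106/71
ω_r/ω_c = 106/71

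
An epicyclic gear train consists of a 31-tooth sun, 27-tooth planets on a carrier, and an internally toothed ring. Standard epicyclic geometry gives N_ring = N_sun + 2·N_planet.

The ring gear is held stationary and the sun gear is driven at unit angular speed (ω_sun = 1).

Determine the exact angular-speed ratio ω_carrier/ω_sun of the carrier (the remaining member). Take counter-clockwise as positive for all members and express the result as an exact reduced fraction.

31/116

N_ring = 31 + 2·27 = 85
31(ω_s−ω_c) = −85(ω_r−ω_c),  ω_r=0, ω_s=1
31(1−ω_c) = −85(0−ω_c)  ⇒  116ω_c = 31  ⇒  ω_c = 31/116
ω_c/ω_s = 31/116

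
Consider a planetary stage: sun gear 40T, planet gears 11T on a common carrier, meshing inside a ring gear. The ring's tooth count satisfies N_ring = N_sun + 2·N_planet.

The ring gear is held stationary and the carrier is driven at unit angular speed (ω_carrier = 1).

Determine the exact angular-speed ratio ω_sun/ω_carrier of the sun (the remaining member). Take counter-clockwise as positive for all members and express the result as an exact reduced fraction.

N_ring = 40 + 2·11 = 62
40(ω_s−ω_c) = −62(ω_r−ω_c),  ω_r=0, ω_c=1
ω_s = 1 − (62/40)(0−1) = 51/20
ω_s/ω_c = 51/20

51/20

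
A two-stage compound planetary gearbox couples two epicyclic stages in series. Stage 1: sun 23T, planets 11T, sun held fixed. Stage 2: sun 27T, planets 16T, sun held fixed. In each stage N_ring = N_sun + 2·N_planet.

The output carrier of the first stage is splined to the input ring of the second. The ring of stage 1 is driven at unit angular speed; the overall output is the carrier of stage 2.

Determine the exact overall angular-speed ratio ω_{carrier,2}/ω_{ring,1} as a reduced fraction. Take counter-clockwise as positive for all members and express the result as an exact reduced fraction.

Stage 1: N_ring = 23 + 2·11 = 45
Stage 1: 23(ω_s−ω_c) = −45(ω_r−ω_c),  ω_s=0, ω_r=1
Stage 1: 23(0−ω_c) = −45(1−ω_c)  ⇒  68ω_c = 45  ⇒  ω_c = 45/68
  ⇒ ω_c¹/ω_r¹ = 45/68
Stage 2: N_ring = 27 + 2·16 = 59
Stage 2: 27(ω_s−ω_c) = −59(ω_r−ω_c),  ω_s=0, ω_r=1
Stage 2: 27(0−ω_c) = −59(1−ω_c)  ⇒  86ω_c = 59  ⇒  ω_c = 59/86
  ⇒ ω_c²/ω_r² = 59/86
Coupling ω_r² = ω_c¹ ⇒ overall = 45/68 × 59/86 = 2655/5848

2655/5848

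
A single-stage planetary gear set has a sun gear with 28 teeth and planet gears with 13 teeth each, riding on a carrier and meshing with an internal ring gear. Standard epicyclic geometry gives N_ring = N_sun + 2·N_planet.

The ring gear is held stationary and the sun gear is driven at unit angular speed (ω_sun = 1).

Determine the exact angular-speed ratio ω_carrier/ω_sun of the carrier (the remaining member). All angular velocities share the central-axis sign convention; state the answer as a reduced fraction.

14/41

N_ring = 28 + 2·13 = 54
28(ω_s−ω_c) = −54(ω_r−ω_c),  ω_r=0, ω_s=1
28(1−ω_c) = −54(0−ω_c)  ⇒  82ω_c = 28  ⇒  ω_c = 14/41
ω_c/ω_s = 14/41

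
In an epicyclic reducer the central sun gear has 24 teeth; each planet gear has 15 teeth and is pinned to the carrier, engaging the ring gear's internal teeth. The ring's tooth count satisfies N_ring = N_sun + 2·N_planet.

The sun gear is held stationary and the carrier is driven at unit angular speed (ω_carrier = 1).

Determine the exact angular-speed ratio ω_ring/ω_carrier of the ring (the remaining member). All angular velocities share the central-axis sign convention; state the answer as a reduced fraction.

N_ring = 24 + 2·15 = 54
24(ω_s−ω_c) = −54(ω_r−ω_c),  ω_s=0, ω_c=1
ω_r = 1 − (24/54)(0−1) = 13/9
ω_r/ω_c = 13/9

13/9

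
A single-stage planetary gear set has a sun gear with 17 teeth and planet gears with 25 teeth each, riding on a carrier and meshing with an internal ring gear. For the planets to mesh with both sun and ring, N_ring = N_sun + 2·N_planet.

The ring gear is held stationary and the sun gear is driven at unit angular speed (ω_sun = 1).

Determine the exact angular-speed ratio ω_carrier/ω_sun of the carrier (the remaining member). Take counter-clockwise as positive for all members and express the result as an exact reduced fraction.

N_ring = 17 + 2·25 = 67
17(ω_s−ω_c) = −67(ω_r−ω_c),  ω_r=0, ω_s=1
17(1−ω_c) = −67(0−ω_c)  ⇒  84ω_c = 17  ⇒  ω_c = 17/84
ω_c/ω_s = 17/84

17/84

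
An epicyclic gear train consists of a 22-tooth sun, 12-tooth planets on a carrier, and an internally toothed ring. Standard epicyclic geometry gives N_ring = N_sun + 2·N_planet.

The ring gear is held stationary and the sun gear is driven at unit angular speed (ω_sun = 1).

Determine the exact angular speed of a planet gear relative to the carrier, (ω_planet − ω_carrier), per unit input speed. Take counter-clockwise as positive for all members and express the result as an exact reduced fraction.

-253/204

N_ring = 22 + 2·12 = 46
22(ω_s−ω_c) = −46(ω_r−ω_c),  ω_r=0, ω_s=1
22(1−ω_c) = −46(0−ω_c)  ⇒  68ω_c = 22  ⇒  ω_c = 11/34
sun–planet: 22·(1−11/34) = −12·(ω_p−ω_c)  ⇒  ω_p−ω_c = −(22/12)·(23/34) = -253/204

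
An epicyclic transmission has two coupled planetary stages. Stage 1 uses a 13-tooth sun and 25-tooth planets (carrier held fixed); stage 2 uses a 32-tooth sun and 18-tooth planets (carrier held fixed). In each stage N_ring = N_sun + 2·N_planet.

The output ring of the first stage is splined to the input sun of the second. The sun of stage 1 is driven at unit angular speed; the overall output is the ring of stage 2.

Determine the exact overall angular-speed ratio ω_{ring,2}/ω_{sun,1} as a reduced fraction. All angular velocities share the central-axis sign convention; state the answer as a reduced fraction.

104/1071

Stage 1: N_ring = 13 + 2·25 = 63
Stage 1: 13(ω_s−ω_c) = −63(ω_r−ω_c),  ω_c=0, ω_s=1
Stage 1: ω_r = 0 − (13/63)(1−0) = -13/63
  ⇒ ω_r¹/ω_s¹ = -13/63
Stage 2: N_ring = 32 + 2·18 = 68
Stage 2: 32(ω_s−ω_c) = −68(ω_r−ω_c),  ω_c=0, ω_s=1
Stage 2: ω_r = 0 − (32/68)(1−0) = -8/17
  ⇒ ω_r²/ω_s² = -8/17
Coupling ω_s² = ω_r¹ ⇒ overall = -13/63 × -8/17 = 104/1071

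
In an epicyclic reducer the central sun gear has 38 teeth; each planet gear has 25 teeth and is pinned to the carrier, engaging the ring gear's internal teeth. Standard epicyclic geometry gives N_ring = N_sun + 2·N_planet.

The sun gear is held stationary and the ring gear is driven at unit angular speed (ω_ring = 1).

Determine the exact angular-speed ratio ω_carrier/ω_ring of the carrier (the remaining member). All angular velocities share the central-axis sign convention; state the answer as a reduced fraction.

44/63

N_ring = 38 + 2·25 = 88
38(ω_s−ω_c) = −88(ω_r−ω_c),  ω_s=0, ω_r=1
38(0−ω_c) = −88(1−ω_c)  ⇒  126ω_c = 88  ⇒  ω_c = 44/63
ω_c/ω_r = 44/63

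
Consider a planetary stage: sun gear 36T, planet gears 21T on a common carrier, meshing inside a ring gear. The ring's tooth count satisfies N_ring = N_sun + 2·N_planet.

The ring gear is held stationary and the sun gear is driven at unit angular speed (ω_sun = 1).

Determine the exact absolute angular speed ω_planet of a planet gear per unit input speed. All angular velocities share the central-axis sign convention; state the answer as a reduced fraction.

-6/7

N_ring = 36 + 2·21 = 78
36(ω_s−ω_c) = −78(ω_r−ω_c),  ω_r=0, ω_s=1
36(1−ω_c) = −78(0−ω_c)  ⇒  114ω_c = 36  ⇒  ω_c = 6/19
sun–planet: 36·(1−6/19) = −21·(ω_p−ω_c)  ⇒  ω_p−ω_c = −(36/21)·(13/19) = -156/133
ω_p = 6/19 − 156/133 = -6/7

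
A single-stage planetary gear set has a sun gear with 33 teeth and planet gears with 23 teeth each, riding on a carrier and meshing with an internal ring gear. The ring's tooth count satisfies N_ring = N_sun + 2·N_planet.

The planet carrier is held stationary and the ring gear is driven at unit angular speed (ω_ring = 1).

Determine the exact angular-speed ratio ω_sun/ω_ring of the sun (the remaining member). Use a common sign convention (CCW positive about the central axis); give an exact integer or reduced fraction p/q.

-79/33

N_ring = 33 + 2·23 = 79
33(ω_s−ω_c) = −79(ω_r−ω_c),  ω_c=0, ω_r=1
ω_s = 0 − (79/33)(1−0) = -79/33
ω_s/ω_r = -79/33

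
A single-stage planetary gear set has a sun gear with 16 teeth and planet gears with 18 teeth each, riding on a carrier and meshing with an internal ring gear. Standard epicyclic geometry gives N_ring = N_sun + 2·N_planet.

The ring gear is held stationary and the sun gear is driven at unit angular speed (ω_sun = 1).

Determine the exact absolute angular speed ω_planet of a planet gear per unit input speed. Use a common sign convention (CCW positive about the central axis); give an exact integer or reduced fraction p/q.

-4/9

N_ring = 16 + 2·18 = 52
16(ω_s−ω_c) = −52(ω_r−ω_c),  ω_r=0, ω_s=1
16(1−ω_c) = −52(0−ω_c)  ⇒  68ω_c = 16  ⇒  ω_c = 4/17
sun–planet: 16·(1−4/17) = −18·(ω_p−ω_c)  ⇒  ω_p−ω_c = −(16/18)·(13/17) = -104/153
ω_p = 4/17 − 104/153 = -4/9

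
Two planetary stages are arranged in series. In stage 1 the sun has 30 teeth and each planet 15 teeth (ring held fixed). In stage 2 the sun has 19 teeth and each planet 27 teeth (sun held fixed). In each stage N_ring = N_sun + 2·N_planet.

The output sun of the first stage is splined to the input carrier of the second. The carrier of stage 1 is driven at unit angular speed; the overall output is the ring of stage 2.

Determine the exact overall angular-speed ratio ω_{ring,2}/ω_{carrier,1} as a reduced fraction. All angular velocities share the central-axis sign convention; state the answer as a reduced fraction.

Stage 1: N_ring = 30 + 2·15 = 60
Stage 1: 30(ω_s−ω_c) = −60(ω_r−ω_c),  ω_r=0, ω_c=1
Stage 1: ω_s = 1 − (60/30)(0−1) = 3
  ⇒ ω_s¹/ω_c¹ = 3
Stage 2: N_ring = 19 + 2·27 = 73
Stage 2: 19(ω_s−ω_c) = −73(ω_r−ω_c),  ω_s=0, ω_c=1
Stage 2: ω_r = 1 − (19/73)(0−1) = 92/73
  ⇒ ω_r²/ω_c² = 92/73
Coupling ω_c² = ω_s¹ ⇒ overall = 3 × 92/73 = 276/73

276/73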